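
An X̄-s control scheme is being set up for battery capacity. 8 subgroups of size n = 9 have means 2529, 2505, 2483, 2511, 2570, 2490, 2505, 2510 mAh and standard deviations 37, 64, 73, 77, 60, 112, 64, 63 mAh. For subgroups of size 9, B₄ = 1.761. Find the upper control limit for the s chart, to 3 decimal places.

s̄ = (37 + 64 + 73 + 77 + 60 + 112 + 64 + 63) / 8 = 68.7500
UCL_s = B₄·s̄ = 1.761 × 68.7500 = 121.0687

121.069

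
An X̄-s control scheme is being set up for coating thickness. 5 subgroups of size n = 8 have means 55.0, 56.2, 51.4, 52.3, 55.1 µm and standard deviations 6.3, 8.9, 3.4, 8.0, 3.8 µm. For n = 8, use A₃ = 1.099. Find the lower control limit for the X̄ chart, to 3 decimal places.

X̄̄ = (55.0 + 56.2 + 51.4 + 52.3 + 55.1) / 5 = 54.0000
s̄ = (6.3 + 8.9 + 3.4 + 8.0 + 3.8) / 5 = 6.0800
LCL = X̄̄ − A₃·s̄ = 54.0000 − 1.099 × 6.0800 = 47.3181

47.318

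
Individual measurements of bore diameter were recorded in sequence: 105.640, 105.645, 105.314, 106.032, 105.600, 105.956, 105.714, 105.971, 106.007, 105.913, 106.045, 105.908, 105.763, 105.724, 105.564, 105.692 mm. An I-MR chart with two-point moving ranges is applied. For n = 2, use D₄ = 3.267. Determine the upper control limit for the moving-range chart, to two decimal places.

0.70

Moving ranges: 0.005, 0.331, 0.718, 0.432, 0.356, 0.242, 0.257, 0.036, 0.094, 0.132, 0.137, 0.145, 0.039, 0.160, 0.128; M̄R̄ = 3.2120 / 15 = 0.2141
UCL_MR = D₄·M̄R̄ = 3.267 × 0.2141 = 0.6996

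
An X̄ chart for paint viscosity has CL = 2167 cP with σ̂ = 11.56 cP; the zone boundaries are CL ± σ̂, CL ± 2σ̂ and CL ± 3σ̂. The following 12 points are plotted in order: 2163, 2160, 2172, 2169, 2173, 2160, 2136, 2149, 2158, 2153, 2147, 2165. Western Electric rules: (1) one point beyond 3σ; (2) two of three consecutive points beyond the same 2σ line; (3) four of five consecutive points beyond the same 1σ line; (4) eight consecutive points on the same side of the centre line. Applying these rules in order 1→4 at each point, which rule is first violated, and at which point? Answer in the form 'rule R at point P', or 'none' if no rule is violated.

Zone of each point (C = within 1σ̂, B = 1σ̂–2σ̂, A = 2σ̂–3σ̂, * = beyond 3σ̂; sign = side of CL): 1:-C, 2:-C, 3:+C, 4:+C, 5:+C, 6:-C, 7:-A, 8:-B, 9:-C, 10:-B, 11:-B, 12:-C
Rule 3 (four of five consecutive points beyond the same 1σ limit) is satisfied at point 11.

rule 3 at point 11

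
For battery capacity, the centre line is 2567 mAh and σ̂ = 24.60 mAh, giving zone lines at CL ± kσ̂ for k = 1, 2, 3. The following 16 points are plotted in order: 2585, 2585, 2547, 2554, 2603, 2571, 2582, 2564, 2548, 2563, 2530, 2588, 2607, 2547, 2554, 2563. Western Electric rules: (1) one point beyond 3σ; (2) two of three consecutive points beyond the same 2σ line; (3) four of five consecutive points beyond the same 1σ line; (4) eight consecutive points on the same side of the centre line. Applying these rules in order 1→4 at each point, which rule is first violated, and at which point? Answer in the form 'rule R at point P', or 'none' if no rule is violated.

Zone of each point (C = within 1σ̂, B = 1σ̂–2σ̂, A = 2σ̂–3σ̂, * = beyond 3σ̂; sign = side of CL): 1:+C, 2:+C, 3:-C, 4:-C, 5:+B, 6:+C, 7:+C, 8:-C, 9:-C, 10:-C, 11:-B, 12:+C, 13:+B, 14:-C, 15:-C, 16:-C
No rule fires across all 16 points.

none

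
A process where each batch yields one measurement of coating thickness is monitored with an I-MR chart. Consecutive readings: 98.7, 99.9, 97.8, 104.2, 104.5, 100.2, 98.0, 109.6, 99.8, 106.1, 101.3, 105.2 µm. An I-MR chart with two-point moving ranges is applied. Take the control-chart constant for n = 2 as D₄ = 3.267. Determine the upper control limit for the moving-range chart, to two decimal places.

15.71

Moving ranges: 1.2, 2.1, 6.4, 0.3, 4.3, 2.2, 11.6, 9.8, 6.3, 4.8, 3.9; M̄R̄ = 52.9000 / 11 = 4.8091
UCL_MR = D₄·M̄R̄ = 3.267 × 4.8091 = 15.7113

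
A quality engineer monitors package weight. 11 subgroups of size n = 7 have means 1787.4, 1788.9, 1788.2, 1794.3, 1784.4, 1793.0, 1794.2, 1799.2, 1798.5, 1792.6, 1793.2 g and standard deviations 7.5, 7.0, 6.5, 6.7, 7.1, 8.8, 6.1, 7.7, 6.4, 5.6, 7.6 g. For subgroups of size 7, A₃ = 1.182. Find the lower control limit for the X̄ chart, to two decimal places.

1783.90

X̄̄ = (1787.4 + 1788.9 + 1788.2 + 1794.3 + 1784.4 + 1793.0 + 1794.2 + 1799.2 + 1798.5 + 1792.6 + 1793.2) / 11 = 1792.1727
s̄ = (7.5 + 7.0 + 6.5 + 6.7 + 7.1 + 8.8 + 6.1 + 7.7 + 6.4 + 5.6 + 7.6) / 11 = 7.0000
LCL = X̄̄ − A₃·s̄ = 1792.1727 − 1.182 × 7.0000 = 1783.8987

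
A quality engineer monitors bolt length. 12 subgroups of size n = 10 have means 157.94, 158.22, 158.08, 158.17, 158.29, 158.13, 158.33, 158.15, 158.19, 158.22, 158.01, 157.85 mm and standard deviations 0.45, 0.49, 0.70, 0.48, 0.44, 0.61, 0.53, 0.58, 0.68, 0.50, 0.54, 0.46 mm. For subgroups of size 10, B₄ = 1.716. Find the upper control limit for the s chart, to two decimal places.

0.92

s̄ = (0.45 + 0.49 + 0.70 + 0.48 + 0.44 + 0.61 + 0.53 + 0.58 + 0.68 + 0.50 + 0.54 + 0.46) / 12 = 0.5383
UCL_s = B₄·s̄ = 1.716 × 0.5383 = 0.9238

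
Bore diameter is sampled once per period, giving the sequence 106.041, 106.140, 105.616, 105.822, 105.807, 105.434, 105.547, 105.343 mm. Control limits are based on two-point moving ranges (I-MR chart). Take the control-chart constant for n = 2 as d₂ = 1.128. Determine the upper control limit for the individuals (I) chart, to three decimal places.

106.302

X̄ = (106.041 + 106.140 + 105.616 + 105.822 + 105.807 + 105.434 + 105.547 + 105.343) / 8 = 105.7188
Moving ranges: 0.099, 0.524, 0.206, 0.015, 0.373, 0.113, 0.204; M̄R̄ = 1.5340 / 7 = 0.2191
UCL = X̄ + 3·M̄R̄/d₂ = 105.7188 + 3 × 0.2191 / 1.128 = 106.3016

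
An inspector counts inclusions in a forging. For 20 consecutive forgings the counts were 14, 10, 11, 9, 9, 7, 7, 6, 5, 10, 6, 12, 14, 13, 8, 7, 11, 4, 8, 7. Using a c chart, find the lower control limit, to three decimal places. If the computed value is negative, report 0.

c̄ = (14 + 10 + 11 + 9 + 9 + 7 + 7 + 6 + 5 + 10 + 6 + 12 + 14 + 13 + 8 + 7 + 11 + 4 + 8 + 7) / 20 = 178 / 20 = 8.9000
LCL = c̄ − 3√c̄ = 8.9000 − 3 × 2.9833 = -0.0499 → 0 (cannot be negative)

0.000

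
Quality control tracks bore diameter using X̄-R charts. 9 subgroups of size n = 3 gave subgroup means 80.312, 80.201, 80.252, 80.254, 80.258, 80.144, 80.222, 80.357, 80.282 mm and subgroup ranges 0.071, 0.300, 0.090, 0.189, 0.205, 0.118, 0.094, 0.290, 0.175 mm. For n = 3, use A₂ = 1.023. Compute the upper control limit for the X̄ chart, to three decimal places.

X̄̄ = (80.312 + 80.201 + 80.252 + 80.254 + 80.258 + 80.144 + 80.222 + 80.357 + 80.282) / 9 = 722.2820 / 9 = 80.2536
R̄ = (0.071 + 0.300 + 0.090 + 0.189 + 0.205 + 0.118 + 0.094 + 0.290 + 0.175) / 9 = 1.5320 / 9 = 0.1702
UCL = X̄̄ + A₂·R̄ = 80.2536 + 1.023 × 0.1702 = 80.4277

80.428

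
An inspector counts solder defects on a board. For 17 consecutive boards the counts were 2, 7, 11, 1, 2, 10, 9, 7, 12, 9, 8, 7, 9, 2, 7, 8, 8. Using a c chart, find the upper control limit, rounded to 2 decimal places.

c̄ = (2 + 7 + 11 + 1 + 2 + 10 + 9 + 7 + 12 + 9 + 8 + 7 + 9 + 2 + 7 + 8 + 8) / 17 = 119 / 17 = 7.0000
UCL = c̄ + 3√c̄ = 7.0000 + 3 × √7.0000 = 7.0000 + 3 × 2.6458 = 14.9373

14.94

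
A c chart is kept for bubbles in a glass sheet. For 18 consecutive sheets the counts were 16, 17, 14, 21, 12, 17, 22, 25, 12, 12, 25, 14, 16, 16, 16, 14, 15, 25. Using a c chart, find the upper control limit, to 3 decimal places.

c̄ = (16 + 17 + 14 + 21 + 12 + 17 + 22 + 25 + 12 + 12 + 25 + 14 + 16 + 16 + 16 + 14 + 15 + 25) / 18 = 309 / 18 = 17.1667
UCL = c̄ + 3√c̄ = 17.1667 + 3 × √17.1667 = 17.1667 + 3 × 4.1433 = 29.5965

29.596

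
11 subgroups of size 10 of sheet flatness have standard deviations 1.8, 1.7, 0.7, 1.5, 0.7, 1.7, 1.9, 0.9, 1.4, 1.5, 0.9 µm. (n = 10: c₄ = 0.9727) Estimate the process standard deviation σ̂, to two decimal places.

1.37

s̄ = (1.8 + 1.7 + 0.7 + 1.5 + 0.7 + 1.7 + 1.9 + 0.9 + 1.4 + 1.5 + 0.9) / 11 = 1.3364
σ̂ = s̄ / c₄ = 1.3364 / 0.9727 = 1.3739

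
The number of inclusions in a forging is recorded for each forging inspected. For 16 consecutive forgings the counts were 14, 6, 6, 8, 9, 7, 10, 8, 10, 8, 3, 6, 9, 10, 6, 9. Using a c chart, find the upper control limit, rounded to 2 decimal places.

16.58

c̄ = (14 + 6 + 6 + 8 + 9 + 7 + 10 + 8 + 10 + 8 + 3 + 6 + 9 + 10 + 6 + 9) / 16 = 129 / 16 = 8.0625
UCL = c̄ + 3√c̄ = 8.0625 + 3 × √8.0625 = 8.0625 + 3 × 2.8395 = 16.5809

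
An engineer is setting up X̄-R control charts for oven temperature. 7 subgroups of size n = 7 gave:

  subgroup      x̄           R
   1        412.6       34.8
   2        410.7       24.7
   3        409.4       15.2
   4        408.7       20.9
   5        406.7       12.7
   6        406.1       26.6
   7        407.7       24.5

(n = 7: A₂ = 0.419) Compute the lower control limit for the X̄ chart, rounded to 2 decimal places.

399.30

X̄̄ = (412.6 + 410.7 + 409.4 + 408.7 + 406.7 + 406.1 + 407.7) / 7 = 2861.9000 / 7 = 408.8429
R̄ = (34.8 + 24.7 + 15.2 + 20.9 + 12.7 + 26.6 + 24.5) / 7 = 159.4000 / 7 = 22.7714
LCL = X̄̄ − A₂·R̄ = 408.8429 − 0.419 × 22.7714 = 399.3016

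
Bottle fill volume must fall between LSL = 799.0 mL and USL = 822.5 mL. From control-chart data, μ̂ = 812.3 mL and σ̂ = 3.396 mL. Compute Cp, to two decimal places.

1.15

Cp = (USL − LSL) / (6σ̂) = (822.5 − 799.0) / (6 × 3.396) = 23.5000 / 20.3760 = 1.1533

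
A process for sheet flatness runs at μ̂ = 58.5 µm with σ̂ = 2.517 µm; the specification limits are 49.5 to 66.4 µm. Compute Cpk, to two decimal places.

Cpu = (USL − μ̂) / (3σ̂) = (66.4 − 58.5) / (3 × 2.517) = 1.0462; Cpl = (μ̂ − LSL) / (3σ̂) = (58.5 − 49.5) / (3 × 2.517) = 1.1919; Cpk = min(Cpu, Cpl) = 1.0462

1.05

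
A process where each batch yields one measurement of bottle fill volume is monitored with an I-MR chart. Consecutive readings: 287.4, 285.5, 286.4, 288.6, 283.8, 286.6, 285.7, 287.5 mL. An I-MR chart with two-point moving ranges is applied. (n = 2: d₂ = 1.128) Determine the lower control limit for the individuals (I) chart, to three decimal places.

X̄ = (287.4 + 285.5 + 286.4 + 288.6 + 283.8 + 286.6 + 285.7 + 287.5) / 8 = 286.4375
Moving ranges: 1.9, 0.9, 2.2, 4.8, 2.8, 0.9, 1.8; M̄R̄ = 15.3000 / 7 = 2.1857
LCL = X̄ − 3·M̄R̄/d₂ = 286.4375 − 3 × 2.1857 / 1.128 = 280.6244

280.624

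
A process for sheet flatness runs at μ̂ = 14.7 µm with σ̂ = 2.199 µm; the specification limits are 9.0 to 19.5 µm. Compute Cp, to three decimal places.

Cp = (USL − LSL) / (6σ̂) = (19.5 − 9.0) / (6 × 2.199) = 10.5000 / 13.1940 = 0.7958

0.796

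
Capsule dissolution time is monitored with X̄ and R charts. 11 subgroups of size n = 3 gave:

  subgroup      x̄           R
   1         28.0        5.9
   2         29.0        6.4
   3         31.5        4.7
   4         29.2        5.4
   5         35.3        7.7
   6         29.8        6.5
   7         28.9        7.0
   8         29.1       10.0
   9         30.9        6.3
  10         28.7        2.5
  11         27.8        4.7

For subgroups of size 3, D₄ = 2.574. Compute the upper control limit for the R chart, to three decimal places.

15.701

R̄ = (5.9 + 6.4 + 4.7 + 5.4 + 7.7 + 6.5 + 7.0 + 10.0 + 6.3 + 2.5 + 4.7) / 11 = 67.1000 / 11 = 6.1000
UCL_R = D₄·R̄ = 2.574 × 6.1000 = 15.7014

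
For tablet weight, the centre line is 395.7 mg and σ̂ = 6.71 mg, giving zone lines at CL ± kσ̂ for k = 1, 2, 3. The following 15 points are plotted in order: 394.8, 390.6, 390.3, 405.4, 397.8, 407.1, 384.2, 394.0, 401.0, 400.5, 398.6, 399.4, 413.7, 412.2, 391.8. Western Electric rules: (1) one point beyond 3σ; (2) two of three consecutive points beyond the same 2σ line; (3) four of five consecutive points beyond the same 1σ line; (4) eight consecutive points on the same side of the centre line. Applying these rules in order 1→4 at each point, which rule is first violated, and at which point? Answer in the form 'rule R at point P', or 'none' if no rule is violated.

rule 2 at point 14

Zone of each point (C = within 1σ̂, B = 1σ̂–2σ̂, A = 2σ̂–3σ̂, * = beyond 3σ̂; sign = side of CL): 1:-C, 2:-C, 3:-C, 4:+B, 5:+C, 6:+B, 7:-B, 8:-C, 9:+C, 10:+C, 11:+C, 12:+C, 13:+A, 14:+A, 15:-C
Rule 2 (two of three consecutive points beyond the same 2σ limit) is satisfied at point 14.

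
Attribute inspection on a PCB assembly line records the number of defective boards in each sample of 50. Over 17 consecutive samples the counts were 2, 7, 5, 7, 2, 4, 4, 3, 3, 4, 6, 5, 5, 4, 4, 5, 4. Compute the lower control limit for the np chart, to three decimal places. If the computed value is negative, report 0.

0.000

p̄ = Σdᵢ / (k·n) = 74 / (17 × 50) = 0.08706
LCL = np̄ − 3·√(np̄(1−p̄)) = 4.3529 − 3 × 1.9935 = -1.6275 → 0 (negative, so LCL = 0)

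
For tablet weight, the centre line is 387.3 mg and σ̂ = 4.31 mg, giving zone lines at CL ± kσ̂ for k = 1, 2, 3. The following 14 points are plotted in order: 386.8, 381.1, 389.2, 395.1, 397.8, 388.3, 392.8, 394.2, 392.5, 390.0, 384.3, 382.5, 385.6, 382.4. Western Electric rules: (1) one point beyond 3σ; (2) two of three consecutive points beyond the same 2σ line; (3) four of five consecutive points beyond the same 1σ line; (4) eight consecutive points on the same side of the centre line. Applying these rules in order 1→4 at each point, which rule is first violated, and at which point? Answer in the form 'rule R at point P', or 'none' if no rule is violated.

Zone of each point (C = within 1σ̂, B = 1σ̂–2σ̂, A = 2σ̂–3σ̂, * = beyond 3σ̂; sign = side of CL): 1:-C, 2:-B, 3:+C, 4:+B, 5:+A, 6:+C, 7:+B, 8:+B, 9:+B, 10:+C, 11:-C, 12:-B, 13:-C, 14:-B
Rule 3 (four of five consecutive points beyond the same 1σ limit) is satisfied at point 8.

rule 3 at point 8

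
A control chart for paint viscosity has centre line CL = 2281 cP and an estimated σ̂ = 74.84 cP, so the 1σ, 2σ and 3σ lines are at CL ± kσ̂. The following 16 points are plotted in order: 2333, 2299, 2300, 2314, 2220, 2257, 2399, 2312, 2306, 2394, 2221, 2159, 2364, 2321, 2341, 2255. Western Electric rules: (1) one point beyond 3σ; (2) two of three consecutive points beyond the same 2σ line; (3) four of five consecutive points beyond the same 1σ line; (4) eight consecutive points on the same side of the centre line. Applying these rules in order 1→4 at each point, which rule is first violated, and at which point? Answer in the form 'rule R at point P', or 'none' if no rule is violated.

none

Zone of each point (C = within 1σ̂, B = 1σ̂–2σ̂, A = 2σ̂–3σ̂, * = beyond 3σ̂; sign = side of CL): 1:+C, 2:+C, 3:+C, 4:+C, 5:-C, 6:-C, 7:+B, 8:+C, 9:+C, 10:+B, 11:-C, 12:-B, 13:+B, 14:+C, 15:+C, 16:-C
No rule fires across all 16 points.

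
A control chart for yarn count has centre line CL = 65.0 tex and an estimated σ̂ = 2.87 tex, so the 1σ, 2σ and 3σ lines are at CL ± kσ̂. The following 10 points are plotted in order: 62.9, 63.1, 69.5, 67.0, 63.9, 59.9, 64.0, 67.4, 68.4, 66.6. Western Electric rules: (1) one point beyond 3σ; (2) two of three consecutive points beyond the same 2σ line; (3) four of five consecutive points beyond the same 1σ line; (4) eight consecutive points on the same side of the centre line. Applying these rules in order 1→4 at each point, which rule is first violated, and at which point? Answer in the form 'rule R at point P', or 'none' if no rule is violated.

none

Zone of each point (C = within 1σ̂, B = 1σ̂–2σ̂, A = 2σ̂–3σ̂, * = beyond 3σ̂; sign = side of CL): 1:-C, 2:-C, 3:+B, 4:+C, 5:-C, 6:-B, 7:-C, 8:+C, 9:+B, 10:+C
No rule fires across all 10 points.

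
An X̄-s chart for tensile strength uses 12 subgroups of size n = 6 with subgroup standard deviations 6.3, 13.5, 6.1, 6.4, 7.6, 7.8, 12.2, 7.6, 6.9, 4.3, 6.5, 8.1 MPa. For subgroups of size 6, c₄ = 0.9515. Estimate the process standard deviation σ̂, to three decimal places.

8.171

s̄ = (6.3 + 13.5 + 6.1 + 6.4 + 7.6 + 7.8 + 12.2 + 7.6 + 6.9 + 4.3 + 6.5 + 8.1) / 12 = 7.7750
σ̂ = s̄ / c₄ = 7.7750 / 0.9515 = 8.1713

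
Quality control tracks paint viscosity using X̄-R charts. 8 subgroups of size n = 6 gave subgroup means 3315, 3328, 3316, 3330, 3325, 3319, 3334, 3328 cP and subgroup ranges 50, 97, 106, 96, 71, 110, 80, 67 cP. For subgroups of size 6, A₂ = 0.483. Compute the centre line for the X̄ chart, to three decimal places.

X̄̄ = (3315 + 3328 + 3316 + 3330 + 3325 + 3319 + 3334 + 3328) / 8 = 26595.0000 / 8 = 3324.3750
CL = X̄̄ = 3324.3750

3324.375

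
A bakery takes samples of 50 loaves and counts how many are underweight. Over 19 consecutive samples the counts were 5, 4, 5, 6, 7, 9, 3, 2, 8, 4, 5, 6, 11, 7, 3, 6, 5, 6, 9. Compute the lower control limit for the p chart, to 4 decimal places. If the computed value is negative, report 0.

0.0000

p̄ = Σdᵢ / (k·n) = 111 / (19 × 50) = 0.11684
LCL = p̄ − 3·√(p̄(1−p̄)/n) = 0.11684 − 3 × 0.04543 = -0.01945 → 0 (negative, so LCL = 0)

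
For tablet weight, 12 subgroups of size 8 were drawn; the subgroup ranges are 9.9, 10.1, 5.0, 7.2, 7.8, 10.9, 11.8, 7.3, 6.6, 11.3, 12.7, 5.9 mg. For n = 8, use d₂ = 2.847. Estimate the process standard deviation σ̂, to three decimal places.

3.117

R̄ = (9.9 + 10.1 + 5.0 + 7.2 + 7.8 + 10.9 + 11.8 + 7.3 + 6.6 + 11.3 + 12.7 + 5.9) / 12 = 8.8750
σ̂ = R̄ / d₂ = 8.8750 / 2.847 = 3.1173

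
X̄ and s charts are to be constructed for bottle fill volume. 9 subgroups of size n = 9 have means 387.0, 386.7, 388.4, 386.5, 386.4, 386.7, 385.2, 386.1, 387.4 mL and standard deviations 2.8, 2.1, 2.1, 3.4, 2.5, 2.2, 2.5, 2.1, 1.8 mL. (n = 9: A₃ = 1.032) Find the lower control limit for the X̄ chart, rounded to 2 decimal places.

X̄̄ = (387.0 + 386.7 + 388.4 + 386.5 + 386.4 + 386.7 + 385.2 + 386.1 + 387.4) / 9 = 386.7111
s̄ = (2.8 + 2.1 + 2.1 + 3.4 + 2.5 + 2.2 + 2.5 + 2.1 + 1.8) / 9 = 2.3889
LCL = X̄̄ − A₃·s̄ = 386.7111 − 1.032 × 2.3889 = 384.2458

384.25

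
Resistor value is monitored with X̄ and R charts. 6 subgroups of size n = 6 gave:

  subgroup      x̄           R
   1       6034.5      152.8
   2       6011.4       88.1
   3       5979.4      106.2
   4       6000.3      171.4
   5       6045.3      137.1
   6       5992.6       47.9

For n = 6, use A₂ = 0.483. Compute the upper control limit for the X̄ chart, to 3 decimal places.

6067.215

X̄̄ = (6034.5 + 6011.4 + 5979.4 + 6000.3 + 6045.3 + 5992.6) / 6 = 36063.5000 / 6 = 6010.5833
R̄ = (152.8 + 88.1 + 106.2 + 171.4 + 137.1 + 47.9) / 6 = 703.5000 / 6 = 117.2500
UCL = X̄̄ + A₂·R̄ = 6010.5833 + 0.483 × 117.2500 = 6067.2151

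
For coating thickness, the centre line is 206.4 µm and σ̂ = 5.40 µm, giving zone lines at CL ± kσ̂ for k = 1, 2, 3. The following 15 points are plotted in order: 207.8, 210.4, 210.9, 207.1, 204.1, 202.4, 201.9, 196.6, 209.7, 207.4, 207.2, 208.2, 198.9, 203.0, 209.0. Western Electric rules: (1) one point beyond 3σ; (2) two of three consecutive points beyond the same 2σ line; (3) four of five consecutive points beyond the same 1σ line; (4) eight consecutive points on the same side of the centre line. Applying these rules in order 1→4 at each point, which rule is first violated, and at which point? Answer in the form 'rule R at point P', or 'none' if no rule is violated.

Zone of each point (C = within 1σ̂, B = 1σ̂–2σ̂, A = 2σ̂–3σ̂, * = beyond 3σ̂; sign = side of CL): 1:+C, 2:+C, 3:+C, 4:+C, 5:-C, 6:-C, 7:-C, 8:-B, 9:+C, 10:+C, 11:+C, 12:+C, 13:-B, 14:-C, 15:+C
No rule fires across all 15 points.

none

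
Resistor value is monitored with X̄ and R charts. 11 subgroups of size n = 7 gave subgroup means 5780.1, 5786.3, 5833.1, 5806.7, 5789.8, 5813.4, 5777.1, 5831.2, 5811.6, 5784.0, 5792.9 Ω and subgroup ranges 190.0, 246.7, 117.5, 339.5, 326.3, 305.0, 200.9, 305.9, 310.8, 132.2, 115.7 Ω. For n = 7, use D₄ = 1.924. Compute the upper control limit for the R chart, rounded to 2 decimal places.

R̄ = (190.0 + 246.7 + 117.5 + 339.5 + 326.3 + 305.0 + 200.9 + 305.9 + 310.8 + 132.2 + 115.7) / 11 = 2590.5000 / 11 = 235.5000
UCL_R = D₄·R̄ = 1.924 × 235.5000 = 453.1020

453.10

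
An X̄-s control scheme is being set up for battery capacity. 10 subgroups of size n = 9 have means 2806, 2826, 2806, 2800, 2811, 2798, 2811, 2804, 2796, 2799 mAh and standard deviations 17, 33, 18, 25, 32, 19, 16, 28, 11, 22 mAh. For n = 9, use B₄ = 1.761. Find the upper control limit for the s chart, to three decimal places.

s̄ = (17 + 33 + 18 + 25 + 32 + 19 + 16 + 28 + 11 + 22) / 10 = 22.1000
UCL_s = B₄·s̄ = 1.761 × 22.1000 = 38.9181

38.918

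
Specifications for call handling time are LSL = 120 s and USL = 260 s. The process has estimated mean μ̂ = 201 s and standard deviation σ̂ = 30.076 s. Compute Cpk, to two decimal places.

Cpu = (USL − μ̂) / (3σ̂) = (260 − 201) / (3 × 30.076) = 0.6539; Cpl = (μ̂ − LSL) / (3σ̂) = (201 − 120) / (3 × 30.076) = 0.8977; Cpk = min(Cpu, Cpl) = 0.6539

0.65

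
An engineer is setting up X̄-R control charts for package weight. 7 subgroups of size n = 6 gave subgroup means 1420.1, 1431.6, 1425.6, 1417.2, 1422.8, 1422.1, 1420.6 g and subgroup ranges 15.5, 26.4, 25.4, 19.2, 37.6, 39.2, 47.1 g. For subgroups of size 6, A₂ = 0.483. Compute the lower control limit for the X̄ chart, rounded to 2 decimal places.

1408.34

X̄̄ = (1420.1 + 1431.6 + 1425.6 + 1417.2 + 1422.8 + 1422.1 + 1420.6) / 7 = 9960.0000 / 7 = 1422.8571
R̄ = (15.5 + 26.4 + 25.4 + 19.2 + 37.6 + 39.2 + 47.1) / 7 = 210.4000 / 7 = 30.0571
LCL = X̄̄ − A₂·R̄ = 1422.8571 − 0.483 × 30.0571 = 1408.3395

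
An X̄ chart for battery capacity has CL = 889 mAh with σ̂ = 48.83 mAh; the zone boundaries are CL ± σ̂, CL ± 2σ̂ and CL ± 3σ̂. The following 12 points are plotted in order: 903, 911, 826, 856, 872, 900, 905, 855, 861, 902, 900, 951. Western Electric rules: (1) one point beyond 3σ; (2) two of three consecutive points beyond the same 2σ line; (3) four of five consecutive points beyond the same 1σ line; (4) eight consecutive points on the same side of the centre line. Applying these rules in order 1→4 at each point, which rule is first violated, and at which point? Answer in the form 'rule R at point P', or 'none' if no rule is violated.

Zone of each point (C = within 1σ̂, B = 1σ̂–2σ̂, A = 2σ̂–3σ̂, * = beyond 3σ̂; sign = side of CL): 1:+C, 2:+C, 3:-B, 4:-C, 5:-C, 6:+C, 7:+C, 8:-C, 9:-C, 10:+C, 11:+C, 12:+B
No rule fires across all 12 points.

none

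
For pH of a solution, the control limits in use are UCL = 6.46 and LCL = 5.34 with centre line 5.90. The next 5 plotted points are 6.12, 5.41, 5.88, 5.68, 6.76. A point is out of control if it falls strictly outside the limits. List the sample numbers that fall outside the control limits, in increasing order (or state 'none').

5

Compare each point to [5.34, 6.46]: sample 5 = 6.76 > UCL.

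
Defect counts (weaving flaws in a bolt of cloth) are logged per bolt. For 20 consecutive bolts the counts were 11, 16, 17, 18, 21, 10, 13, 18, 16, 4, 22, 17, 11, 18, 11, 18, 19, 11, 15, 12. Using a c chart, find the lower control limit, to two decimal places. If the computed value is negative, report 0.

3.32

c̄ = (11 + 16 + 17 + 18 + 21 + 10 + 13 + 18 + 16 + 4 + 22 + 17 + 11 + 18 + 11 + 18 + 19 + 11 + 15 + 12) / 20 = 298 / 20 = 14.9000
LCL = c̄ − 3√c̄ = 14.9000 − 3 × 3.8601 = 3.3198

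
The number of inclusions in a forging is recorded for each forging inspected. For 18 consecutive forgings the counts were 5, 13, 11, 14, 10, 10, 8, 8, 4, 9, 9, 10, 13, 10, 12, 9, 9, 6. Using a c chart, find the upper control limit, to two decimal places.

c̄ = (5 + 13 + 11 + 14 + 10 + 10 + 8 + 8 + 4 + 9 + 9 + 10 + 13 + 10 + 12 + 9 + 9 + 6) / 18 = 170 / 18 = 9.4444
UCL = c̄ + 3√c̄ = 9.4444 + 3 × √9.4444 = 9.4444 + 3 × 3.0732 = 18.6640

18.66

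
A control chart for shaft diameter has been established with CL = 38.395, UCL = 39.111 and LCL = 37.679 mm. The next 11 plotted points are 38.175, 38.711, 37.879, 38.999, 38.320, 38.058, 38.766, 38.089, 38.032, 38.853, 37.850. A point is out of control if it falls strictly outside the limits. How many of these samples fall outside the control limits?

All 11 points lie within [37.679, 39.111].

0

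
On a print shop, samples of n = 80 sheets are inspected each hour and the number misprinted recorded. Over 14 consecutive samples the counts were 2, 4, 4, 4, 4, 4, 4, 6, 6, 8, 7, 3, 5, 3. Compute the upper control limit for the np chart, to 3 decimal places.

10.800

p̄ = Σdᵢ / (k·n) = 64 / (14 × 80) = 0.05714
UCL = np̄ + 3·√(np̄(1−p̄)) = 4.5714 + 3 × √(4.5714×0.94286) = 4.5714 + 3 × 2.0761 = 10.7997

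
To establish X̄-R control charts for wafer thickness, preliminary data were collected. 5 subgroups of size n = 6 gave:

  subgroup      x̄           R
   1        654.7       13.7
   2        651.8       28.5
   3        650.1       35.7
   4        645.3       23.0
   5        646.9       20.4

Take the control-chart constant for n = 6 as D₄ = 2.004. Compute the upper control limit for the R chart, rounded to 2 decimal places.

48.62

R̄ = (13.7 + 28.5 + 35.7 + 23.0 + 20.4) / 5 = 121.3000 / 5 = 24.2600
UCL_R = D₄·R̄ = 2.004 × 24.2600 = 48.6170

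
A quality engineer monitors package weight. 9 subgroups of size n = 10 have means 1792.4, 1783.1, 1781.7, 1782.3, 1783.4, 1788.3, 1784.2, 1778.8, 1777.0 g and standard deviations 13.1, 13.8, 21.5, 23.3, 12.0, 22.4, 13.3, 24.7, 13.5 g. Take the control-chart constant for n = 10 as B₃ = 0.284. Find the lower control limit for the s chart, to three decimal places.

s̄ = (13.1 + 13.8 + 21.5 + 23.3 + 12.0 + 22.4 + 13.3 + 24.7 + 13.5) / 9 = 17.5111
LCL_s = B₃·s̄ = 0.284 × 17.5111 = 4.9732

4.973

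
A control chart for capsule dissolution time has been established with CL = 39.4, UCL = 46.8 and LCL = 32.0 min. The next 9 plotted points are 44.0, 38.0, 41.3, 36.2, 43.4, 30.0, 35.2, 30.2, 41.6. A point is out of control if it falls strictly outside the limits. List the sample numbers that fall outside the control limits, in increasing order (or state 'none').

6, 8

Compare each point to [32.0, 46.8]: sample 6 = 30.0 < LCL; sample 8 = 30.2 < LCL.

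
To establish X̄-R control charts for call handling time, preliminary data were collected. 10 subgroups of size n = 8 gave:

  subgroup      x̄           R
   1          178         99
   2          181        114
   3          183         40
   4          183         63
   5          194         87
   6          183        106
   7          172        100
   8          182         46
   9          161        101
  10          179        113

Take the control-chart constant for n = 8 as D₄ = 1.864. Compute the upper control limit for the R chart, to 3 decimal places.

R̄ = (99 + 114 + 40 + 63 + 87 + 106 + 100 + 46 + 101 + 113) / 10 = 869.0000 / 10 = 86.9000
UCL_R = D₄·R̄ = 1.864 × 86.9000 = 161.9816

161.982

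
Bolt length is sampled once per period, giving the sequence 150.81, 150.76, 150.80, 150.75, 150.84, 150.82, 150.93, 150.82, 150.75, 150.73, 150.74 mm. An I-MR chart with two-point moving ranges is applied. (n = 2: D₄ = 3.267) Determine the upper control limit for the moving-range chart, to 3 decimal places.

Moving ranges: 0.05, 0.04, 0.05, 0.09, 0.02, 0.11, 0.11, 0.07, 0.02, 0.01; M̄R̄ = 0.5700 / 10 = 0.0570
UCL_MR = D₄·M̄R̄ = 3.267 × 0.0570 = 0.1862

0.186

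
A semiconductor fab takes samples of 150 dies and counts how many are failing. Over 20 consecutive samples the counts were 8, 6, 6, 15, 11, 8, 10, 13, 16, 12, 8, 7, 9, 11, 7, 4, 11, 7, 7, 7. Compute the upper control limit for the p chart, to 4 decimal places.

0.1196

p̄ = Σdᵢ / (k·n) = 183 / (20 × 150) = 0.06100
UCL = p̄ + 3·√(p̄(1−p̄)/n) = 0.06100 + 3 × √(0.06100×0.93900/150) = 0.06100 + 3 × 0.01954 = 0.11962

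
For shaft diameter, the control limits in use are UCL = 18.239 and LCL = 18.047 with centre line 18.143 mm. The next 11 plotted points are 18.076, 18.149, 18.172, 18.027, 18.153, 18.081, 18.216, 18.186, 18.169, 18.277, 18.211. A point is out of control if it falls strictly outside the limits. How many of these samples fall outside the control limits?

Compare each point to [18.047, 18.239]: sample 4 = 18.027 < LCL; sample 10 = 18.277 > UCL.

2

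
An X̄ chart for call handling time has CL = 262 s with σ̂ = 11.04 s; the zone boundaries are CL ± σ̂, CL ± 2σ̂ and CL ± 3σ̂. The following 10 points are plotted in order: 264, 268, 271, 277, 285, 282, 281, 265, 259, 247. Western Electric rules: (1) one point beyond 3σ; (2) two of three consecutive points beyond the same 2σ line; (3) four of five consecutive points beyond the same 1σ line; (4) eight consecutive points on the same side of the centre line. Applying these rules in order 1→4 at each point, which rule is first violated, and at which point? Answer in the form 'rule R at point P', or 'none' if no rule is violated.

rule 3 at point 7

Zone of each point (C = within 1σ̂, B = 1σ̂–2σ̂, A = 2σ̂–3σ̂, * = beyond 3σ̂; sign = side of CL): 1:+C, 2:+C, 3:+C, 4:+B, 5:+A, 6:+B, 7:+B, 8:+C, 9:-C, 10:-B
Rule 3 (four of five consecutive points beyond the same 1σ limit) is satisfied at point 7.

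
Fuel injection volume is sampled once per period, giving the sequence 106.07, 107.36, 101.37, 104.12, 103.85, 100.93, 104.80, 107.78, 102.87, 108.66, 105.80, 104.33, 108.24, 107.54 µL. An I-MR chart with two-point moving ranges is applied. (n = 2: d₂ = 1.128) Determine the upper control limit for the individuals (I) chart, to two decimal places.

113.39

X̄ = (106.07 + 107.36 + 101.37 + 104.12 + 103.85 + 100.93 + 104.80 + 107.78 + 102.87 + 108.66 + 105.80 + 104.33 + 108.24 + 107.54) / 14 = 105.2657
Moving ranges: 1.29, 5.99, 2.75, 0.27, 2.92, 3.87, 2.98, 4.91, 5.79, 2.86, 1.47, 3.91, 0.70; M̄R̄ = 39.7100 / 13 = 3.0546
UCL = X̄ + 3·M̄R̄/d₂ = 105.2657 + 3 × 3.0546 / 1.128 = 113.3897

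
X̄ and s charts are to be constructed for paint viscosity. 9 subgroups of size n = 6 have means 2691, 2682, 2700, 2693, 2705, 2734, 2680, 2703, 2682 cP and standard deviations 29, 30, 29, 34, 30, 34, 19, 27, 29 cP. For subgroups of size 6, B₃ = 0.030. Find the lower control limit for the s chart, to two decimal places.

s̄ = (29 + 30 + 29 + 34 + 30 + 34 + 19 + 27 + 29) / 9 = 29.0000
LCL_s = B₃·s̄ = 0.030 × 29.0000 = 0.8700

0.87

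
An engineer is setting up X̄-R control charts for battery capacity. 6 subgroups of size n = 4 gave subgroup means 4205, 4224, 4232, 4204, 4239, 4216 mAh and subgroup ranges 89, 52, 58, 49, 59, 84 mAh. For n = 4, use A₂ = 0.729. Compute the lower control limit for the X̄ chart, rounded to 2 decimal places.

4172.49

X̄̄ = (4205 + 4224 + 4232 + 4204 + 4239 + 4216) / 6 = 25320.0000 / 6 = 4220.0000
R̄ = (89 + 52 + 58 + 49 + 59 + 84) / 6 = 391.0000 / 6 = 65.1667
LCL = X̄̄ − A₂·R̄ = 4220.0000 − 0.729 × 65.1667 = 4172.4935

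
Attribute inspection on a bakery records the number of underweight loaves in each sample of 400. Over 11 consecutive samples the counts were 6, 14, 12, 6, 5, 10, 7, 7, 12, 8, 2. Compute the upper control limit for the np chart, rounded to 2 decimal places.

p̄ = Σdᵢ / (k·n) = 89 / (11 × 400) = 0.02023
UCL = np̄ + 3·√(np̄(1−p̄)) = 8.0909 + 3 × √(8.0909×0.97977) = 8.0909 + 3 × 2.8155 = 16.5375

16.54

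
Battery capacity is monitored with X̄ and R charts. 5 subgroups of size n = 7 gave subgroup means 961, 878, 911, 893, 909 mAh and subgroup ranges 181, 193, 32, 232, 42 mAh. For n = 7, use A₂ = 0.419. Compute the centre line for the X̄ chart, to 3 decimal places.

X̄̄ = (961 + 878 + 911 + 893 + 909) / 5 = 4552.0000 / 5 = 910.4000
CL = X̄̄ = 910.4000

910.400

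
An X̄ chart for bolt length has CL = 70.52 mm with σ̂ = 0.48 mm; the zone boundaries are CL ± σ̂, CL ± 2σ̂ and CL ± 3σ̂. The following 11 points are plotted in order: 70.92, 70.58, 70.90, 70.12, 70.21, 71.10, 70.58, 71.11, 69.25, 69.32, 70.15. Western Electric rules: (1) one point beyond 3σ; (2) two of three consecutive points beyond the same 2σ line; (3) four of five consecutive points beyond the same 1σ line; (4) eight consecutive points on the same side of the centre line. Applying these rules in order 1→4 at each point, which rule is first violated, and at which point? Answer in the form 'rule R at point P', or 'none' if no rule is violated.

Zone of each point (C = within 1σ̂, B = 1σ̂–2σ̂, A = 2σ̂–3σ̂, * = beyond 3σ̂; sign = side of CL): 1:+C, 2:+C, 3:+C, 4:-C, 5:-C, 6:+B, 7:+C, 8:+B, 9:-A, 10:-A, 11:-C
Rule 2 (two of three consecutive points beyond the same 2σ limit) is satisfied at point 10.

rule 2 at point 10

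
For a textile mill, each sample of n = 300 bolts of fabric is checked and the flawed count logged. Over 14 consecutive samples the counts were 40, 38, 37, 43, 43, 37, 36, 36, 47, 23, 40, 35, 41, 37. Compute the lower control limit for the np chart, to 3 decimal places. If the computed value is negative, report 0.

p̄ = Σdᵢ / (k·n) = 533 / (14 × 300) = 0.12690
LCL = np̄ − 3·√(np̄(1−p̄)) = 38.0714 − 3 × 5.7654 = 20.7752

20.775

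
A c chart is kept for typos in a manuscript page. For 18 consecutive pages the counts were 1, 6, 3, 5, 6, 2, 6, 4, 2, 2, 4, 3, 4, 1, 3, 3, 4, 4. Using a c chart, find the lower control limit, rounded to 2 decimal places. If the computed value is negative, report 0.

c̄ = (1 + 6 + 3 + 5 + 6 + 2 + 6 + 4 + 2 + 2 + 4 + 3 + 4 + 1 + 3 + 3 + 4 + 4) / 18 = 63 / 18 = 3.5000
LCL = c̄ − 3√c̄ = 3.5000 − 3 × 1.8708 = -2.1125 → 0 (cannot be negative)

0.00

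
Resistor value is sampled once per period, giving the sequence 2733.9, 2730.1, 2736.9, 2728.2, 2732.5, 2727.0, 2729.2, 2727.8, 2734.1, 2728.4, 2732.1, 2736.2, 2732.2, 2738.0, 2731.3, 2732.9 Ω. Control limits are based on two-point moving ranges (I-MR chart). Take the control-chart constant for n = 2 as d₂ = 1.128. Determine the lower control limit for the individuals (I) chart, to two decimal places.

X̄ = (2733.9 + 2730.1 + 2736.9 + 2728.2 + 2732.5 + 2727.0 + 2729.2 + 2727.8 + 2734.1 + 2728.4 + 2732.1 + 2736.2 + 2732.2 + 2738.0 + 2731.3 + 2732.9) / 16 = 2731.9250
Moving ranges: 3.8, 6.8, 8.7, 4.3, 5.5, 2.2, 1.4, 6.3, 5.7, 3.7, 4.1, 4.0, 5.8, 6.7, 1.6; M̄R̄ = 70.6000 / 15 = 4.7067
LCL = X̄ − 3·M̄R̄/d₂ = 2731.9250 − 3 × 4.7067 / 1.128 = 2719.4073

2719.41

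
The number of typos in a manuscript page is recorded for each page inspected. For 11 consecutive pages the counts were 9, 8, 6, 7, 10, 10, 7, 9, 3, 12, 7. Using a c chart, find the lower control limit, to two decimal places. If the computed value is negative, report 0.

c̄ = (9 + 8 + 6 + 7 + 10 + 10 + 7 + 9 + 3 + 12 + 7) / 11 = 88 / 11 = 8.0000
LCL = c̄ − 3√c̄ = 8.0000 − 3 × 2.8284 = -0.4853 → 0 (cannot be negative)

0.00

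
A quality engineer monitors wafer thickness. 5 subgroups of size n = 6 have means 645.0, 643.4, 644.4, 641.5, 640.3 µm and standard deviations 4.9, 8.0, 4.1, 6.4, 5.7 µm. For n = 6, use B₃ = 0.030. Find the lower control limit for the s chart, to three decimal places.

0.175

s̄ = (4.9 + 8.0 + 4.1 + 6.4 + 5.7) / 5 = 5.8200
LCL_s = B₃·s̄ = 0.030 × 5.8200 = 0.1746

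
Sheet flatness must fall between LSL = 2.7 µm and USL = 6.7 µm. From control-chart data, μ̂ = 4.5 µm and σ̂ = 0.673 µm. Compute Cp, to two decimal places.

Cp = (USL − LSL) / (6σ̂) = (6.7 − 2.7) / (6 × 0.673) = 4.0000 / 4.0380 = 0.9906

0.99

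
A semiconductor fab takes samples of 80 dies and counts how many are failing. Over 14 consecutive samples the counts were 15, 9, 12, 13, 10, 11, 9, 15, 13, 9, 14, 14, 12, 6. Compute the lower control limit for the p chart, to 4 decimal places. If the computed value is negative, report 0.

0.0267

p̄ = Σdᵢ / (k·n) = 162 / (14 × 80) = 0.14464
LCL = p̄ − 3·√(p̄(1−p̄)/n) = 0.14464 − 3 × 0.03933 = 0.02667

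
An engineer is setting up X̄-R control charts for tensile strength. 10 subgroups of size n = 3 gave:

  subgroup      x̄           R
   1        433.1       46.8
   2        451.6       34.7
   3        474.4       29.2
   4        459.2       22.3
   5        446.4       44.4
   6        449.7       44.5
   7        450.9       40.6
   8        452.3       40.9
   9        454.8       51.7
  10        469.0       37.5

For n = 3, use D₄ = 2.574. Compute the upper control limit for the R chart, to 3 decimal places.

101.055

R̄ = (46.8 + 34.7 + 29.2 + 22.3 + 44.4 + 44.5 + 40.6 + 40.9 + 51.7 + 37.5) / 10 = 392.6000 / 10 = 39.2600
UCL_R = D₄·R̄ = 2.574 × 39.2600 = 101.0552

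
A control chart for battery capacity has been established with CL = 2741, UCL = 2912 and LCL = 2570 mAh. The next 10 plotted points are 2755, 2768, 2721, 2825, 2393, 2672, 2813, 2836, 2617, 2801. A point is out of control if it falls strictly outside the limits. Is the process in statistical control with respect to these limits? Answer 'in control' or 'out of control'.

Compare each point to [2570, 2912]: sample 5 = 2393 < LCL.

out of control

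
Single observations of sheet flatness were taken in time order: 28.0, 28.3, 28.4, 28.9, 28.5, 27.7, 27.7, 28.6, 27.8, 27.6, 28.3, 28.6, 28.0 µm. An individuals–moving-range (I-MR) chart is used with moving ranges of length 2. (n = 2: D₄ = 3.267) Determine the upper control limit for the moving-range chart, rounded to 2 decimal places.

Moving ranges: 0.3, 0.1, 0.5, 0.4, 0.8, 0.0, 0.9, 0.8, 0.2, 0.7, 0.3, 0.6; M̄R̄ = 5.6000 / 12 = 0.4667
UCL_MR = D₄·M̄R̄ = 3.267 × 0.4667 = 1.5246

1.52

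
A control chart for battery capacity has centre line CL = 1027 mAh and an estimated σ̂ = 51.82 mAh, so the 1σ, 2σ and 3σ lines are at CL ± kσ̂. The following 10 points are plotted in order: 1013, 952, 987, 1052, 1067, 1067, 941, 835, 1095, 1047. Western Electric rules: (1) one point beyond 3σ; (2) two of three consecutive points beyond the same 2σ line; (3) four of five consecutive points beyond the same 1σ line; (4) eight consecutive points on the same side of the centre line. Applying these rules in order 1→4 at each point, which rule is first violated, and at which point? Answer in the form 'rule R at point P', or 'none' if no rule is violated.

rule 1 at point 8

Zone of each point (C = within 1σ̂, B = 1σ̂–2σ̂, A = 2σ̂–3σ̂, * = beyond 3σ̂; sign = side of CL): 1:-C, 2:-B, 3:-C, 4:+C, 5:+C, 6:+C, 7:-B, 8:-*, 9:+B, 10:+C
Rule 1 (one point beyond the 3σ limits) is satisfied at point 8.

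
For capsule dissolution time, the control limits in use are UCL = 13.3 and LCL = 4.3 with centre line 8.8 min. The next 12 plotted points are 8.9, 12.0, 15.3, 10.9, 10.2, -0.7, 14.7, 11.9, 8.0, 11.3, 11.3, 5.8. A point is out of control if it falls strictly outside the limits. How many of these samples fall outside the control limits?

Compare each point to [4.3, 13.3]: sample 3 = 15.3 > UCL; sample 6 = -0.7 < LCL; sample 7 = 14.7 > UCL.

3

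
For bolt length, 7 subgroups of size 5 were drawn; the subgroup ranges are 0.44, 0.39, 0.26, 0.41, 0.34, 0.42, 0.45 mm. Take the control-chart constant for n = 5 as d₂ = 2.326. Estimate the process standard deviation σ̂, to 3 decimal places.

0.166

R̄ = (0.44 + 0.39 + 0.26 + 0.41 + 0.34 + 0.42 + 0.45) / 7 = 0.3871
σ̂ = R̄ / d₂ = 0.3871 / 2.326 = 0.1664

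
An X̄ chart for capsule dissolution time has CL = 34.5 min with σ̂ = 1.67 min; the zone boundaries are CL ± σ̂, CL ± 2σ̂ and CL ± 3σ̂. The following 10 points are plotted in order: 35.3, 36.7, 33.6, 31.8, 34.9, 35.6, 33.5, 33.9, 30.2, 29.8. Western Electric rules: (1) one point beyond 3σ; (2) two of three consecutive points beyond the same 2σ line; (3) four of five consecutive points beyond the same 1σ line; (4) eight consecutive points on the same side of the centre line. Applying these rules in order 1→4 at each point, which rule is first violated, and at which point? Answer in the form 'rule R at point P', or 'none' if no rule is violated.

rule 2 at point 10

Zone of each point (C = within 1σ̂, B = 1σ̂–2σ̂, A = 2σ̂–3σ̂, * = beyond 3σ̂; sign = side of CL): 1:+C, 2:+B, 3:-C, 4:-B, 5:+C, 6:+C, 7:-C, 8:-C, 9:-A, 10:-A
Rule 2 (two of three consecutive points beyond the same 2σ limit) is satisfied at point 10.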